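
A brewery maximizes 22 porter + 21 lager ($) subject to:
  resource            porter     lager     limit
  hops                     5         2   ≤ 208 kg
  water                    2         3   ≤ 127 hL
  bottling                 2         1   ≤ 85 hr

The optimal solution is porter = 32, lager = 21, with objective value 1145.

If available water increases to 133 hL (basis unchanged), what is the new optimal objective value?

Check each constraint at x*: hops 202/208 (slack 6); water 127/127 (tight); bottling 85/85 (tight).
Since hops is not tight, its dual is 0.
The binding rows give the dual system: 2·y_water + 2·y_bottling = 22 and 3·y_water + 1·y_bottling = 21.
This yields shadow prices y_water = 5, y_bottling = 6.
Δz = y_water·Δb = 5 × (6) = 30, so new z* = 1145 + 30 = 1175.

1175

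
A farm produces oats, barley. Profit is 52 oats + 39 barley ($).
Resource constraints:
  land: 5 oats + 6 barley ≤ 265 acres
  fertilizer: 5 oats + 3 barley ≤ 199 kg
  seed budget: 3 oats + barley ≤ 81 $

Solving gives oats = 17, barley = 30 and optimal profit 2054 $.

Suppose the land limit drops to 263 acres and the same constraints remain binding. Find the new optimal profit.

Check each constraint at x*: land 265/265 (tight); fertilizer 175/199 (slack 24); seed budget 81/81 (tight).
By complementary slackness, y = 0 for the non-binding constraint.
From A_Bᵀ y = c: 5·y_land + 3·y_seed budget = 52; 6·y_land + 1·y_seed budget = 39.
→ y_land = 5 and y_seed budget = 9.
Δz = y_land·Δb = 5 × (-2) = -10, so new z* = 2054 − 10 = 2044.

2044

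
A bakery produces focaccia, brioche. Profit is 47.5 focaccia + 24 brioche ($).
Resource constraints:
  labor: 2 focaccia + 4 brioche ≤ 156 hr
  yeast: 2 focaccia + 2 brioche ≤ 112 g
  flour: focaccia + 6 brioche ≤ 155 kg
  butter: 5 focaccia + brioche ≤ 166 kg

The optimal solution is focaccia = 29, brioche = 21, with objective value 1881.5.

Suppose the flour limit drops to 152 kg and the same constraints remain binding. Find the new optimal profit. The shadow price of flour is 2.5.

Δb = -3, so new z* = 1881.5 + (2.5)·(-3) = 1881.5 − 7.5 = 1874.

1874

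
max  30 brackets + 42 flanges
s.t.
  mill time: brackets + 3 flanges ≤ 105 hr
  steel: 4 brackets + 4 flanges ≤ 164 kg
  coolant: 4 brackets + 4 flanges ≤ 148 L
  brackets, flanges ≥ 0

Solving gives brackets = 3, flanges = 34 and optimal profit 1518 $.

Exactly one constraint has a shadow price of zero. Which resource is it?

steel

mill time: 105/105 (binding)
steel: 148/164 (slack 16)
coolant: 148/148 (binding)
By complementary slackness, a constraint with positive slack has shadow price 0 → steel.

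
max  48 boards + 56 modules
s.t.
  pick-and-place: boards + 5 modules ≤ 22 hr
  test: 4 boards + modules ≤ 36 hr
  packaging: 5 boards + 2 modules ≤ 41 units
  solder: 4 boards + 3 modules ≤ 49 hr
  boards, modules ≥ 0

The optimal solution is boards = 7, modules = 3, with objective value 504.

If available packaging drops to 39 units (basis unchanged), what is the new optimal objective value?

Binding: pick-and-place and packaging. Non-binding: test (5 unused), solder (12 unused).
By complementary slackness, y = 0 for the non-binding constraints.
Dual feasibility on the basic columns requires 1·y_pick-and-place + 5·y_packaging = 48, 5·y_pick-and-place + 2·y_packaging = 56.
Solving: y_pick-and-place = 8, y_packaging = 8.
Δz = y_packaging·Δb = 8 × (-2) = -16, so new z* = 504 − 16 = 488.

488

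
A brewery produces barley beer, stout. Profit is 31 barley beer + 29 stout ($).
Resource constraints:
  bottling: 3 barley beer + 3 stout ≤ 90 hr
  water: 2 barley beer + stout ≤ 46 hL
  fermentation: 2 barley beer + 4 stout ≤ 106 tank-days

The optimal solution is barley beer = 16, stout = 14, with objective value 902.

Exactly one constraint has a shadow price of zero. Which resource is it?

fermentation

bottling: 90/90 (binding)
water: 46/46 (binding)
fermentation: 88/106 (slack 18)
By complementary slackness, a constraint with positive slack has shadow price 0 → fermentation.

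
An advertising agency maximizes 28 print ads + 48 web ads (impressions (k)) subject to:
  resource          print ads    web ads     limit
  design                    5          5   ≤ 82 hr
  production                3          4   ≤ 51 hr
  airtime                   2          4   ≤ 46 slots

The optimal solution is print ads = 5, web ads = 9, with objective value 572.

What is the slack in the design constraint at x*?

12

design used = 5·5 + 5·9 = 70; slack = 82 − 70 = 12.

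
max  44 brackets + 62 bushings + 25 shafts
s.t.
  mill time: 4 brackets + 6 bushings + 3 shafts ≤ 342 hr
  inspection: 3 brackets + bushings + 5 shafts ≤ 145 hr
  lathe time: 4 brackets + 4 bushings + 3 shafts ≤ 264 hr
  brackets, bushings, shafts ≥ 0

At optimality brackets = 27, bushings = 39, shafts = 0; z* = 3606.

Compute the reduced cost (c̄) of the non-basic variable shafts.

Binding: mill time and lathe time. Non-binding: inspection (25 unused).
Slack constraints have shadow price 0 (complementary slackness).
The binding rows give the dual system: 4·y_mill time + 4·y_lathe time = 44 and 6·y_mill time + 4·y_lathe time = 62.
Solving: y_mill time = 9, y_lathe time = 2.
Reduced cost of shafts: c₃ − yᵀa₃ = 25 − (9·3 + 2·3) = 25 − 33 = -8.

-8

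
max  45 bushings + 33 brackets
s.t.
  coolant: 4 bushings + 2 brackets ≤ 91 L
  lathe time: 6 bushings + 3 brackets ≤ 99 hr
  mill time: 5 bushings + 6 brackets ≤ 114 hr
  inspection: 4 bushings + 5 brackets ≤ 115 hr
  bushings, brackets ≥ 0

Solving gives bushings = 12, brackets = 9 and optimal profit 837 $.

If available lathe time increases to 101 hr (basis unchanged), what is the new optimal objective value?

At the optimum: coolant uses 66 of 91 (slack = 25); lathe time uses 99 of 99 (binding); mill time uses 114 of 114 (binding); inspection uses 93 of 115 (slack = 22).
Since coolant, inspection are not tight, their duals are 0.
The binding rows give the dual system: 6·y_lathe time + 5·y_mill time = 45 and 3·y_lathe time + 6·y_mill time = 33.
Solving: y_lathe time = 5, y_mill time = 3.
Δz = y_lathe time·Δb = 5 × (2) = 10, so new z* = 837 + 10 = 847.

847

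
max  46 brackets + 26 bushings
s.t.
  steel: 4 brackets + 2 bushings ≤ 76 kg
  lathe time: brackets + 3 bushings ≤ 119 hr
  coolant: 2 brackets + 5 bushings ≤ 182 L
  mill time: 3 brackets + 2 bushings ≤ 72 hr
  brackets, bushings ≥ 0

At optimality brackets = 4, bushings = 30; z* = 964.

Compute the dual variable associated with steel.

7

Binding: steel and mill time. Non-binding: lathe time (25 unused), coolant (24 unused).
By complementary slackness, y = 0 for the non-binding constraints.
From A_Bᵀ y = c: 4·y_steel + 3·y_mill time = 46; 2·y_steel + 2·y_mill time = 26.
This yields shadow prices y_steel = 7, y_mill time = 6.
Shadow price of steel = 7.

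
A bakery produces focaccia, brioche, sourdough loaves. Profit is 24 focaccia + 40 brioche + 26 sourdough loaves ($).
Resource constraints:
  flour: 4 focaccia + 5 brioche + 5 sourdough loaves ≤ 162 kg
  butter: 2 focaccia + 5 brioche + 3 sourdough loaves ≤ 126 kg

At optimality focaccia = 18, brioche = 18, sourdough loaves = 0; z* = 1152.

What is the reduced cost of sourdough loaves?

-6

Both flour and butter are binding at x*.
From A_Bᵀ y = c: 4·y_flour + 2·y_butter = 24; 5·y_flour + 5·y_butter = 40.
This yields shadow prices y_flour = 4, y_butter = 4.
Reduced cost of sourdough loaves: c₃ − yᵀa₃ = 26 − (4·5 + 4·3) = 26 − 32 = -6.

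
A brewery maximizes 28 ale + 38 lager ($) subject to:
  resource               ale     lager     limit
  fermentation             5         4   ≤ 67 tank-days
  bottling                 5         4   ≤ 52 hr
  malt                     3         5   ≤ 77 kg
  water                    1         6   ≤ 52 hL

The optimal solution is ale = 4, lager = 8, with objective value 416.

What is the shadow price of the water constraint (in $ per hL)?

Binding: bottling and water. Non-binding: fermentation (15 unused), malt (25 unused).
Since fermentation, malt are not tight, their duals are 0.
From A_Bᵀ y = c: 5·y_bottling + 1·y_water = 28; 4·y_bottling + 6·y_water = 38.
→ y_bottling = 5 and y_water = 3.
Shadow price of water = 3.

3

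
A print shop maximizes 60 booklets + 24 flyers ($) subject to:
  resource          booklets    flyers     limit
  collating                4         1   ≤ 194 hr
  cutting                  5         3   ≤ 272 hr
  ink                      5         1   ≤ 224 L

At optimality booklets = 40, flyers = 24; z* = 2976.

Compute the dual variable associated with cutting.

At the optimum: collating uses 184 of 194 (slack = 10); cutting uses 272 of 272 (binding); ink uses 224 of 224 (binding).
By complementary slackness, y = 0 for the non-binding constraint.
Dual feasibility on the basic columns requires 5·y_cutting + 5·y_ink = 60, 3·y_cutting + 1·y_ink = 24.
Solving: y_cutting = 6, y_ink = 6.
Shadow price of cutting = 6.

6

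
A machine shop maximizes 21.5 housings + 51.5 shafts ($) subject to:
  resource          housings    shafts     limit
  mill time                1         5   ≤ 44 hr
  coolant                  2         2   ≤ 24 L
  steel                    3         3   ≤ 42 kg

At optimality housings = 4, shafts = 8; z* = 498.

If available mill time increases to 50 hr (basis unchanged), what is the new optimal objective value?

543

Check each constraint at x*: mill time 44/44 (tight); coolant 24/24 (tight); steel 36/42 (slack 6).
By complementary slackness, y = 0 for the non-binding constraint.
The binding rows give the dual system: 1·y_mill time + 2·y_coolant = 21.5 and 5·y_mill time + 2·y_coolant = 51.5.
→ y_mill time = 7.5 and y_coolant = 7.
Δz = y_mill time·Δb = 7.5 × (6) = 45, so new z* = 498 + 45 = 543.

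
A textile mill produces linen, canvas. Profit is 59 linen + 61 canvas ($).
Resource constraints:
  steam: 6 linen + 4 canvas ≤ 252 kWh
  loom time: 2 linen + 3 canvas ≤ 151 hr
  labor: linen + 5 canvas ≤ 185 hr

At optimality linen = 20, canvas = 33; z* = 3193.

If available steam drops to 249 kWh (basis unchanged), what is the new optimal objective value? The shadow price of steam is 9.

Δb = -3, so new z* = 3193 + (9)·(-3) = 3193 − 27 = 3166.

3166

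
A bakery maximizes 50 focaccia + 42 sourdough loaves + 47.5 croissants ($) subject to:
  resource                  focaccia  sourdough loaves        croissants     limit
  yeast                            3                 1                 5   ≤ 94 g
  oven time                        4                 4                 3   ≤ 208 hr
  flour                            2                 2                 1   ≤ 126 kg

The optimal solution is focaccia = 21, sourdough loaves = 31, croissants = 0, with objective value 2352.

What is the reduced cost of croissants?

Binding: yeast and oven time. Non-binding: flour (22 unused).
Slack constraints have shadow price 0 (complementary slackness).
The binding rows give the dual system: 3·y_yeast + 4·y_oven time = 50 and 1·y_yeast + 4·y_oven time = 42.
→ y_yeast = 4 and y_oven time = 9.5.
Reduced cost of croissants: c₃ − yᵀa₃ = 47.5 − (4·5 + 9.5·3) = 47.5 − 48.5 = -1.

-1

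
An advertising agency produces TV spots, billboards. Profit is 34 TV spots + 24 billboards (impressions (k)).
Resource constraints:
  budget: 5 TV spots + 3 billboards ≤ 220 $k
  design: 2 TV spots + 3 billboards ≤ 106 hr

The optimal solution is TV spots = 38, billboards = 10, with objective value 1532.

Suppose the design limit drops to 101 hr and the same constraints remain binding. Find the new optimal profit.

1522

At the optimum: budget uses 220 of 220 (binding); design uses 106 of 106 (binding).
Dual feasibility on the basic columns requires 5·y_budget + 2·y_design = 34, 3·y_budget + 3·y_design = 24.
Solving: y_budget = 6, y_design = 2.
Δz = y_design·Δb = 2 × (-5) = -10, so new z* = 1532 − 10 = 1522.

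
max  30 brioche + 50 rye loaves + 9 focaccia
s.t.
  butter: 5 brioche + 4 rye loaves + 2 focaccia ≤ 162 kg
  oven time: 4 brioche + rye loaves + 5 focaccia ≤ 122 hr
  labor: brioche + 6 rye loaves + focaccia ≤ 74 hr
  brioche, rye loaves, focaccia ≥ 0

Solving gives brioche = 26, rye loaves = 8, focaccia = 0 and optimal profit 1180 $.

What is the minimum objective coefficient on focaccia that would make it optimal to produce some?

15

Check each constraint at x*: butter 162/162 (tight); oven time 112/122 (slack 10); labor 74/74 (tight).
Slack constraints have shadow price 0 (complementary slackness).
The binding rows give the dual system: 5·y_butter + 1·y_labor = 30 and 4·y_butter + 6·y_labor = 50.
This yields shadow prices y_butter = 5, y_labor = 5.
focaccia enters the basis when its profit ≥ yᵀa₃ = 5·2 + 5·1 = 15.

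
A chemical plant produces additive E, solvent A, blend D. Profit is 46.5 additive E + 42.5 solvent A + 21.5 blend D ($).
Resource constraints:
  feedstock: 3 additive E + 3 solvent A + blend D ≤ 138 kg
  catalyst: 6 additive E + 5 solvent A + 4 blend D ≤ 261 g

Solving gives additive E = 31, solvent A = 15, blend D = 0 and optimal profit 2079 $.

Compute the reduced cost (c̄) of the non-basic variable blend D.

-2

Check each constraint at x*: feedstock 138/138 (tight); catalyst 261/261 (tight).
The binding rows give the dual system: 3·y_feedstock + 6·y_catalyst = 46.5 and 3·y_feedstock + 5·y_catalyst = 42.5.
→ y_feedstock = 7.5 and y_catalyst = 4.
Reduced cost of blend D: c₃ − yᵀa₃ = 21.5 − (7.5·1 + 4·4) = 21.5 − 23.5 = -2.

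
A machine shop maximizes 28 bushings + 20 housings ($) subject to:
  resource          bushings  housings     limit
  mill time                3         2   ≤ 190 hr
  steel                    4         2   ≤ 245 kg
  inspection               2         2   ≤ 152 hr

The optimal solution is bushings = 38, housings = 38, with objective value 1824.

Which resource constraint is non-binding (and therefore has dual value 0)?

mill time: 190/190 (binding)
steel: 228/245 (slack 17)
inspection: 152/152 (binding)
By complementary slackness, a constraint with positive slack has shadow price 0 → steel.

steel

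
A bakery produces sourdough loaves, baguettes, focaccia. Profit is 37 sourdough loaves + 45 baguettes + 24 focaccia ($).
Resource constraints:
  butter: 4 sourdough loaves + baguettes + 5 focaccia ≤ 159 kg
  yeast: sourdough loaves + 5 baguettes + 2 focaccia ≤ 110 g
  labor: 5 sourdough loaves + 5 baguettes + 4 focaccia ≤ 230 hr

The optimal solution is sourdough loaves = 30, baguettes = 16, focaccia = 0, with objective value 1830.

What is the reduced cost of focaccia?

-8

At the optimum: butter uses 136 of 159 (slack = 23); yeast uses 110 of 110 (binding); labor uses 230 of 230 (binding).
Since butter is not tight, its dual is 0.
The binding rows give the dual system: 1·y_yeast + 5·y_labor = 37 and 5·y_yeast + 5·y_labor = 45.
→ y_yeast = 2 and y_labor = 7.
Reduced cost of focaccia: c₃ − yᵀa₃ = 24 − (2·2 + 7·4) = 24 − 32 = -8.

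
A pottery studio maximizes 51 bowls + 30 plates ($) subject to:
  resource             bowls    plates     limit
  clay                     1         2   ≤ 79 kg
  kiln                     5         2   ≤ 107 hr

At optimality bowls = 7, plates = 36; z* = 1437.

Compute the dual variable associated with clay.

6

At the optimum: clay uses 79 of 79 (binding); kiln uses 107 of 107 (binding).
Dual feasibility on the basic columns requires 1·y_clay + 5·y_kiln = 51, 2·y_clay + 2·y_kiln = 30.
Solving: y_clay = 6, y_kiln = 9.
Shadow price of clay = 6.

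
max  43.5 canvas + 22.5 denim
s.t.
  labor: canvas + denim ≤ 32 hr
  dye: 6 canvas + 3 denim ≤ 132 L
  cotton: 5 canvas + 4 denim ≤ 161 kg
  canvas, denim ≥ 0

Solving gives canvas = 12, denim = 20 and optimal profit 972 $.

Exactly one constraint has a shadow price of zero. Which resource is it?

labor: 32/32 (binding)
dye: 132/132 (binding)
cotton: 140/161 (slack 21)
By complementary slackness, a constraint with positive slack has shadow price 0 → cotton.

cotton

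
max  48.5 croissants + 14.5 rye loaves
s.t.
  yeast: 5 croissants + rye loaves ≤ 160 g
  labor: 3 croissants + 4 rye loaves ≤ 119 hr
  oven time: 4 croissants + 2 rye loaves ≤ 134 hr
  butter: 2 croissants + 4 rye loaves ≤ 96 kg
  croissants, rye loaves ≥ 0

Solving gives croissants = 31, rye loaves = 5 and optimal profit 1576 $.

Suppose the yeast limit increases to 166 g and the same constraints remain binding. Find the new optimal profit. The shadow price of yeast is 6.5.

Δb = 6, so new z* = 1576 + (6.5)·(6) = 1576 + 39 = 1615.

1615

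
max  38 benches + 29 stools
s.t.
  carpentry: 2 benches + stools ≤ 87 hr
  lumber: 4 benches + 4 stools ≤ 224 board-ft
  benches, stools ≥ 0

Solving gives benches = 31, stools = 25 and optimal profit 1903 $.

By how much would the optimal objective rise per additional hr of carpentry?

Check each constraint at x*: carpentry 87/87 (tight); lumber 224/224 (tight).
Dual feasibility on the basic columns requires 2·y_carpentry + 4·y_lumber = 38, 1·y_carpentry + 4·y_lumber = 29.
→ y_carpentry = 9 and y_lumber = 5.
Shadow price of carpentry = 9.

9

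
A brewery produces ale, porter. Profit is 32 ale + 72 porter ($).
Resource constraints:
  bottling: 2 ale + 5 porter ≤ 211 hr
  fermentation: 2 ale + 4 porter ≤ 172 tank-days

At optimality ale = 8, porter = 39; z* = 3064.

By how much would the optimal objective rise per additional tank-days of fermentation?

8

Both bottling and fermentation are binding at x*.
The binding rows give the dual system: 2·y_bottling + 2·y_fermentation = 32 and 5·y_bottling + 4·y_fermentation = 72.
→ y_bottling = 8 and y_fermentation = 8.
Shadow price of fermentation = 8.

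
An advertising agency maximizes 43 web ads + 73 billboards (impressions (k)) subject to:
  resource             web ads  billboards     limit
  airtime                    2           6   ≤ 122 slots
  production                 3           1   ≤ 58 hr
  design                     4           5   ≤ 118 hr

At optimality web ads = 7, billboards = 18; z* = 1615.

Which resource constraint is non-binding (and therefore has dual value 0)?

airtime: 122/122 (binding)
production: 39/58 (slack 19)
design: 118/118 (binding)
By complementary slackness, a constraint with positive slack has shadow price 0 → production.

production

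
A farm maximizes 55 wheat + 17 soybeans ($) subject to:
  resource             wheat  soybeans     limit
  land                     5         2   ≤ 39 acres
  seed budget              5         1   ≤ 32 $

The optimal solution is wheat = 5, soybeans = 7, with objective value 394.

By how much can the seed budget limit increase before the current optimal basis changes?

Binding constraints: land, seed budget. The basis is B = [[5,2],[5,1]] with det -5.
Per unit increase in seed budget, x* moves by d = (0.4, -1).
The basis stays optimal until soybeans reaches 0; allowable increase = 7 $.

7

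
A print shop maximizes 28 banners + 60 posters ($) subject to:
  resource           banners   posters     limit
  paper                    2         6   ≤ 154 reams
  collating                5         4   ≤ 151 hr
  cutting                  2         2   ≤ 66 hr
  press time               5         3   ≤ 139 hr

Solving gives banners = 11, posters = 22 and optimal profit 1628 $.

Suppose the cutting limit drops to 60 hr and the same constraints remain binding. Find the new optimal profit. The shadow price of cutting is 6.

1592

Δb = -6, so new z* = 1628 + (6)·(-6) = 1628 − 36 = 1592.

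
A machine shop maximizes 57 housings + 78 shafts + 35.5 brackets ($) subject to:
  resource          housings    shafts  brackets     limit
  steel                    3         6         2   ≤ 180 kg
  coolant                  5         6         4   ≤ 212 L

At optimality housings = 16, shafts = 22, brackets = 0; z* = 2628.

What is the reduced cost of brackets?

-8.5

Check each constraint at x*: steel 180/180 (tight); coolant 212/212 (tight).
Dual feasibility on the basic columns requires 3·y_steel + 5·y_coolant = 57, 6·y_steel + 6·y_coolant = 78.
Solving: y_steel = 4, y_coolant = 9.
Reduced cost of brackets: c₃ − yᵀa₃ = 35.5 − (4·2 + 9·4) = 35.5 − 44 = -8.5.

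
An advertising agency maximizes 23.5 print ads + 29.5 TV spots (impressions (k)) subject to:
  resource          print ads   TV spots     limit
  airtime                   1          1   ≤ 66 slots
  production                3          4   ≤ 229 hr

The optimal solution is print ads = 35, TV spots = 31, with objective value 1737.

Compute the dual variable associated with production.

6

Both airtime and production are binding at x*.
The binding rows give the dual system: 1·y_airtime + 3·y_production = 23.5 and 1·y_airtime + 4·y_production = 29.5.
Solving: y_airtime = 5.5, y_production = 6.
Shadow price of production = 6.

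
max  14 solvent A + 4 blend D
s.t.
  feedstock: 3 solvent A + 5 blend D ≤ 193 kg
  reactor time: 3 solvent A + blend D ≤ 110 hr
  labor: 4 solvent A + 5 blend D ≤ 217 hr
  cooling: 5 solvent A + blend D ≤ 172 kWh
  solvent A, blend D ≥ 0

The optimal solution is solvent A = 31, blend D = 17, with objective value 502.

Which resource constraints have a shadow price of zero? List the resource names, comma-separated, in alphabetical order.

feedstock: 178/193 (slack 15)
reactor time: 110/110 (binding)
labor: 209/217 (slack 8)
cooling: 172/172 (binding)
By complementary slackness, a constraint with positive slack has shadow price 0 → feedstock, labor.

feedstock, labor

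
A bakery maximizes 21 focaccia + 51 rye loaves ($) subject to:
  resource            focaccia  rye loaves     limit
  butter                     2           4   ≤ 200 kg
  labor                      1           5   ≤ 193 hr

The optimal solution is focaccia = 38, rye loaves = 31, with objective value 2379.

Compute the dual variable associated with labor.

At the optimum: butter uses 200 of 200 (binding); labor uses 193 of 193 (binding).
From A_Bᵀ y = c: 2·y_butter + 1·y_labor = 21; 4·y_butter + 5·y_labor = 51.
Solving: y_butter = 9, y_labor = 3.
Shadow price of labor = 3.

3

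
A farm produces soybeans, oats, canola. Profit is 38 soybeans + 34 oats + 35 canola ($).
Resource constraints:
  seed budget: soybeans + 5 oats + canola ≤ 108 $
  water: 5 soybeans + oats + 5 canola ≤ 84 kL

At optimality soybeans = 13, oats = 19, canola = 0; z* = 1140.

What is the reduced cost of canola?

At the optimum: seed budget uses 108 of 108 (binding); water uses 84 of 84 (binding).
The binding rows give the dual system: 1·y_seed budget + 5·y_water = 38 and 5·y_seed budget + 1·y_water = 34.
This yields shadow prices y_seed budget = 5.5, y_water = 6.5.
Reduced cost of canola: c₃ − yᵀa₃ = 35 − (5.5·1 + 6.5·5) = 35 − 38 = -3.

-3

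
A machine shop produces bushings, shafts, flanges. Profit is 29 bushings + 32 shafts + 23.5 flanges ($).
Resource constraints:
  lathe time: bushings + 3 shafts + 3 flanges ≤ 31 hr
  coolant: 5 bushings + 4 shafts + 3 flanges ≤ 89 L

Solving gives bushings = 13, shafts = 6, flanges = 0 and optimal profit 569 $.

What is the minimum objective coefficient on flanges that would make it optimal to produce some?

Check each constraint at x*: lathe time 31/31 (tight); coolant 89/89 (tight).
Dual feasibility on the basic columns requires 1·y_lathe time + 5·y_coolant = 29, 3·y_lathe time + 4·y_coolant = 32.
→ y_lathe time = 4 and y_coolant = 5.
flanges enters the basis when its profit ≥ yᵀa₃ = 4·3 + 5·3 = 27.

27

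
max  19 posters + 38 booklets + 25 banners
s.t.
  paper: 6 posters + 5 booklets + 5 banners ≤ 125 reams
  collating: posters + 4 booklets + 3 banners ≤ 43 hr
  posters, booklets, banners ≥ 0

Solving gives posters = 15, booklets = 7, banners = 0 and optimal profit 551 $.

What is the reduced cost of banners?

-6

Both paper and collating are binding at x*.
The binding rows give the dual system: 6·y_paper + 1·y_collating = 19 and 5·y_paper + 4·y_collating = 38.
→ y_paper = 2 and y_collating = 7.
Reduced cost of banners: c₃ − yᵀa₃ = 25 − (2·5 + 7·3) = 25 − 31 = -6.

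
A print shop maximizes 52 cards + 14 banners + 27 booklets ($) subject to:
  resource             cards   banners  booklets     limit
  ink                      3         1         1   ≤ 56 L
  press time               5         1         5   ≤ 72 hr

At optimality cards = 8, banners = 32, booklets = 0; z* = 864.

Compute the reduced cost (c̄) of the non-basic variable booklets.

Both ink and press time are binding at x*.
The binding rows give the dual system: 3·y_ink + 5·y_press time = 52 and 1·y_ink + 1·y_press time = 14.
This yields shadow prices y_ink = 9, y_press time = 5.
Reduced cost of booklets: c₃ − yᵀa₃ = 27 − (9·1 + 5·5) = 27 − 34 = -7.

-7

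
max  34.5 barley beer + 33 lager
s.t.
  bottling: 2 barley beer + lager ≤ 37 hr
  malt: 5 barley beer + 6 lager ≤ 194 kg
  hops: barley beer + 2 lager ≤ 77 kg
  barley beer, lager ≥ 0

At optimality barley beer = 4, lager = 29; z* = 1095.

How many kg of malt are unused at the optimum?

0

malt used = 5·4 + 6·29 = 194; slack = 194 − 194 = 0.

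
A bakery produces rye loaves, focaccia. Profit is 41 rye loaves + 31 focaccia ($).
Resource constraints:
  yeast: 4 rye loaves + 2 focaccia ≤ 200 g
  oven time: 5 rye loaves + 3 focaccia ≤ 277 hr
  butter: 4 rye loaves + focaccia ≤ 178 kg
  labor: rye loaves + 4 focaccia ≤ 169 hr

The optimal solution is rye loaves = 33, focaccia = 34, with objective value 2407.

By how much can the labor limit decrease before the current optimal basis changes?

Binding constraints: yeast, labor. The basis is B = [[4,2],[1,4]] with det 14.
Per unit decrease in labor, x* moves by d = (0.1429, -0.2857).
The basis stays optimal until butter becomes binding; allowable decrease = 42 hr.

42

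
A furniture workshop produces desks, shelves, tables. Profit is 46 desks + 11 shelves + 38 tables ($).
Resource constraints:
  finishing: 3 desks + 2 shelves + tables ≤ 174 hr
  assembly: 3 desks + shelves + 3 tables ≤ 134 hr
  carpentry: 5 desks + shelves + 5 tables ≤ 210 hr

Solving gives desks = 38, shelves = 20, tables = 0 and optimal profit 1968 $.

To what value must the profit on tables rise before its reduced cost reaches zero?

46

Binding: assembly and carpentry. Non-binding: finishing (20 unused).
Slack constraints have shadow price 0 (complementary slackness).
Dual feasibility on the basic columns requires 3·y_assembly + 5·y_carpentry = 46, 1·y_assembly + 1·y_carpentry = 11.
This yields shadow prices y_assembly = 4.5, y_carpentry = 6.5.
tables enters the basis when its profit ≥ yᵀa₃ = 4.5·3 + 6.5·5 = 46.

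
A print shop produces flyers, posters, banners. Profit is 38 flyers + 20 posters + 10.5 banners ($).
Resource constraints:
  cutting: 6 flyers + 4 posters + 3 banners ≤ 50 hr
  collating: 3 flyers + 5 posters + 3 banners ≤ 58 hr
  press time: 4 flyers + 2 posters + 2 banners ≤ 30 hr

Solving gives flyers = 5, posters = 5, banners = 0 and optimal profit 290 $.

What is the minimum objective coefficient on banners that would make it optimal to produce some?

Check each constraint at x*: cutting 50/50 (tight); collating 40/58 (slack 18); press time 30/30 (tight).
By complementary slackness, y = 0 for the non-binding constraint.
From A_Bᵀ y = c: 6·y_cutting + 4·y_press time = 38; 4·y_cutting + 2·y_press time = 20.
→ y_cutting = 1 and y_press time = 8.
banners enters the basis when its profit ≥ yᵀa₃ = 1·3 + 8·2 = 19.

19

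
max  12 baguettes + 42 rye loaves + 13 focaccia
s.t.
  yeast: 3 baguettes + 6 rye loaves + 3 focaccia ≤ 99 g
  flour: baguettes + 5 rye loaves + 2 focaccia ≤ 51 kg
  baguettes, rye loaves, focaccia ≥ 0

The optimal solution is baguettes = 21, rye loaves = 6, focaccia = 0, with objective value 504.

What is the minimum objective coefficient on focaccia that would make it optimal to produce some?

Both yeast and flour are binding at x*.
From A_Bᵀ y = c: 3·y_yeast + 1·y_flour = 12; 6·y_yeast + 5·y_flour = 42.
Solving: y_yeast = 2, y_flour = 6.
focaccia enters the basis when its profit ≥ yᵀa₃ = 2·3 + 6·2 = 18.

18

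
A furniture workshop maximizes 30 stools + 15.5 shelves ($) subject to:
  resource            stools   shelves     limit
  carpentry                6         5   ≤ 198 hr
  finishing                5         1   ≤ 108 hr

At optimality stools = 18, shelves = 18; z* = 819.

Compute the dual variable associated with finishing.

3

At the optimum: carpentry uses 198 of 198 (binding); finishing uses 108 of 108 (binding).
From A_Bᵀ y = c: 6·y_carpentry + 5·y_finishing = 30; 5·y_carpentry + 1·y_finishing = 15.5.
Solving: y_carpentry = 2.5, y_finishing = 3.
Shadow price of finishing = 3.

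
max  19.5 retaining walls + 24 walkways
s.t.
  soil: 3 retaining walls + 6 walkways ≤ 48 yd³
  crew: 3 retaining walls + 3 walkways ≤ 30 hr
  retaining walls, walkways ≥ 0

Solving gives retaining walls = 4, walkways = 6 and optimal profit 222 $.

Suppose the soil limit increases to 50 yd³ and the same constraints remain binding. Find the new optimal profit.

Both soil and crew are binding at x*.
From A_Bᵀ y = c: 3·y_soil + 3·y_crew = 19.5; 6·y_soil + 3·y_crew = 24.
→ y_soil = 1.5 and y_crew = 5.
Δz = y_soil·Δb = 1.5 × (2) = 3, so new z* = 222 + 3 = 225.

225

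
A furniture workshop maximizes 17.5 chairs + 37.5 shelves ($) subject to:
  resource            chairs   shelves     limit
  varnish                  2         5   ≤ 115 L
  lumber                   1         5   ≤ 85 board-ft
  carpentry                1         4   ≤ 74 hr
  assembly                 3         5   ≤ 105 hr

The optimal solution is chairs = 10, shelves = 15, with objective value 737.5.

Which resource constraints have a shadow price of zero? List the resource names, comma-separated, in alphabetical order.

varnish: 95/115 (slack 20)
lumber: 85/85 (binding)
carpentry: 70/74 (slack 4)
assembly: 105/105 (binding)
By complementary slackness, a constraint with positive slack has shadow price 0 → carpentry, varnish.

carpentry, varnish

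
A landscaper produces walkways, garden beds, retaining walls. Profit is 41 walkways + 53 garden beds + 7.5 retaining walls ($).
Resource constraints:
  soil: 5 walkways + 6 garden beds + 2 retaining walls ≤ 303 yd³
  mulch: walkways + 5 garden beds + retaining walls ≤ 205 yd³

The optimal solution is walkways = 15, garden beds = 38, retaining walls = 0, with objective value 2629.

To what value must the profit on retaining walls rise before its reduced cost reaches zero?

17

Both soil and mulch are binding at x*.
From A_Bᵀ y = c: 5·y_soil + 1·y_mulch = 41; 6·y_soil + 5·y_mulch = 53.
This yields shadow prices y_soil = 8, y_mulch = 1.
retaining walls enters the basis when its profit ≥ yᵀa₃ = 8·2 + 1·1 = 17.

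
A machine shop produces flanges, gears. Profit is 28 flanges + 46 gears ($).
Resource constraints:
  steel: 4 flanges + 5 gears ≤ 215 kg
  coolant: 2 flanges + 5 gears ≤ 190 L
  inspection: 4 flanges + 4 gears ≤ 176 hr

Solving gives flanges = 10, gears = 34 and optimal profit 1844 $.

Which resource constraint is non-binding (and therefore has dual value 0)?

steel

steel: 210/215 (slack 5)
coolant: 190/190 (binding)
inspection: 176/176 (binding)
By complementary slackness, a constraint with positive slack has shadow price 0 → steel.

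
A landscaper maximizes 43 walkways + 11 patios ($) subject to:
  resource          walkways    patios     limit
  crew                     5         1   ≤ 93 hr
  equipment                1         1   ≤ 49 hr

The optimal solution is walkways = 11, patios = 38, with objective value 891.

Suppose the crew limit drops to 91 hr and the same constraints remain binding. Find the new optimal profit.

875

Both crew and equipment are binding at x*.
Dual feasibility on the basic columns requires 5·y_crew + 1·y_equipment = 43, 1·y_crew + 1·y_equipment = 11.
Solving: y_crew = 8, y_equipment = 3.
Δz = y_crew·Δb = 8 × (-2) = -16, so new z* = 891 − 16 = 875.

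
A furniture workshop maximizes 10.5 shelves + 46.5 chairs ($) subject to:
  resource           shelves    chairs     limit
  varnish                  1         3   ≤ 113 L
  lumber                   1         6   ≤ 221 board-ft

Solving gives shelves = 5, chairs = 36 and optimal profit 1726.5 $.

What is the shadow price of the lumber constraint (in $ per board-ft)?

At the optimum: varnish uses 113 of 113 (binding); lumber uses 221 of 221 (binding).
The binding rows give the dual system: 1·y_varnish + 1·y_lumber = 10.5 and 3·y_varnish + 6·y_lumber = 46.5.
→ y_varnish = 5.5 and y_lumber = 5.
Shadow price of lumber = 5.

5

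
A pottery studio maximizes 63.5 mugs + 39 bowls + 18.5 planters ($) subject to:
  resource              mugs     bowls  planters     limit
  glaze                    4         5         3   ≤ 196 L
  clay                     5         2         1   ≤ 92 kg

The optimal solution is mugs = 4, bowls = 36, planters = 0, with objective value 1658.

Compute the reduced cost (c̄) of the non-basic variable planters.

Check each constraint at x*: glaze 196/196 (tight); clay 92/92 (tight).
From A_Bᵀ y = c: 4·y_glaze + 5·y_clay = 63.5; 5·y_glaze + 2·y_clay = 39.
Solving: y_glaze = 4, y_clay = 9.5.
Reduced cost of planters: c₃ − yᵀa₃ = 18.5 − (4·3 + 9.5·1) = 18.5 − 21.5 = -3.

-3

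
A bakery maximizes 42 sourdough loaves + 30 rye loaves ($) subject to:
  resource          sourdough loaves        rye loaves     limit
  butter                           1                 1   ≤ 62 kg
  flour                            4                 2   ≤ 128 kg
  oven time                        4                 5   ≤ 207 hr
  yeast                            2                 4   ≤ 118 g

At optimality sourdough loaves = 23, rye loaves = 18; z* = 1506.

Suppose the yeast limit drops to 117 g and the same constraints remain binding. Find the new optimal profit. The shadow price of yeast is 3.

1503

Δb = -1, so new z* = 1506 + (3)·(-1) = 1506 − 3 = 1503.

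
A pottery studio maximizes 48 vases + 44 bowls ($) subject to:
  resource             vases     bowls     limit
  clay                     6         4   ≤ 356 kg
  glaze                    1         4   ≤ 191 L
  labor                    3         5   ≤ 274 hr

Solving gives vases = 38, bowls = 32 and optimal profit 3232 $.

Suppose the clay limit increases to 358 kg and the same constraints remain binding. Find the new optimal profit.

3244

Check each constraint at x*: clay 356/356 (tight); glaze 166/191 (slack 25); labor 274/274 (tight).
By complementary slackness, y = 0 for the non-binding constraint.
The binding rows give the dual system: 6·y_clay + 3·y_labor = 48 and 4·y_clay + 5·y_labor = 44.
→ y_clay = 6 and y_labor = 4.
Δz = y_clay·Δb = 6 × (2) = 12, so new z* = 3232 + 12 = 3244.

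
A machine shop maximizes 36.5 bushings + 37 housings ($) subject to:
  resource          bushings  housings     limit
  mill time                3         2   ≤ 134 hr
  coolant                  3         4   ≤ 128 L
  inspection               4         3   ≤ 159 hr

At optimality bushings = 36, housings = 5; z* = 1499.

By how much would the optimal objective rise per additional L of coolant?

5.5

Check each constraint at x*: mill time 118/134 (slack 16); coolant 128/128 (tight); inspection 159/159 (tight).
Since mill time is not tight, its dual is 0.
Dual feasibility on the basic columns requires 3·y_coolant + 4·y_inspection = 36.5, 4·y_coolant + 3·y_inspection = 37.
Solving: y_coolant = 5.5, y_inspection = 5.
Shadow price of coolant = 5.5.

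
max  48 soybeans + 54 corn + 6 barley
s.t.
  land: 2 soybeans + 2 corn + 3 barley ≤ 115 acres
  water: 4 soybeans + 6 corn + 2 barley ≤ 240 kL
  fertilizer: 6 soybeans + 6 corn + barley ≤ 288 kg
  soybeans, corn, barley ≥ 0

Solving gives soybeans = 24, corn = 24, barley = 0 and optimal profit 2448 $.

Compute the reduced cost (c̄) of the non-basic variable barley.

-6

At the optimum: land uses 96 of 115 (slack = 19); water uses 240 of 240 (binding); fertilizer uses 288 of 288 (binding).
By complementary slackness, y = 0 for the non-binding constraint.
Dual feasibility on the basic columns requires 4·y_water + 6·y_fertilizer = 48, 6·y_water + 6·y_fertilizer = 54.
This yields shadow prices y_water = 3, y_fertilizer = 6.
Reduced cost of barley: c₃ − yᵀa₃ = 6 − (3·2 + 6·1) = 6 − 12 = -6.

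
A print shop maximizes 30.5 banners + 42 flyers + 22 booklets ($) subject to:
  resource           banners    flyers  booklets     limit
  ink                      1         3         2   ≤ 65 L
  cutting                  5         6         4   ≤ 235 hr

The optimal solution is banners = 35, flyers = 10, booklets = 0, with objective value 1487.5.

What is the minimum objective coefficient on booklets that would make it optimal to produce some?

Both ink and cutting are binding at x*.
Dual feasibility on the basic columns requires 1·y_ink + 5·y_cutting = 30.5, 3·y_ink + 6·y_cutting = 42.
→ y_ink = 3 and y_cutting = 5.5.
booklets enters the basis when its profit ≥ yᵀa₃ = 3·2 + 5.5·4 = 28.

28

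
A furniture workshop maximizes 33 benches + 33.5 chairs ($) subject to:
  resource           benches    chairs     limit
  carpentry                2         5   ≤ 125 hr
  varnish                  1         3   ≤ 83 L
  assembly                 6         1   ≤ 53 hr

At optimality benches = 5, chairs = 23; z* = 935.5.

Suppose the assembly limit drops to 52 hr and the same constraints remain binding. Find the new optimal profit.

Binding: carpentry and assembly. Non-binding: varnish (9 unused).
Since varnish is not tight, its dual is 0.
Dual feasibility on the basic columns requires 2·y_carpentry + 6·y_assembly = 33, 5·y_carpentry + 1·y_assembly = 33.5.
→ y_carpentry = 6 and y_assembly = 3.5.
Δz = y_assembly·Δb = 3.5 × (-1) = -3.5, so new z* = 935.5 − 3.5 = 932.

932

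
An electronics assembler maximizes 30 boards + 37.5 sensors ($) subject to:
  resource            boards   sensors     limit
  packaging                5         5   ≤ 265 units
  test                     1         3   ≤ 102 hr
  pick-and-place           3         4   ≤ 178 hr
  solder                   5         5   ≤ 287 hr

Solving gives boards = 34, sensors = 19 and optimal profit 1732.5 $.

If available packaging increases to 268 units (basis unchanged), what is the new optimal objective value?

Binding: packaging and pick-and-place. Non-binding: test (11 unused), solder (22 unused).
By complementary slackness, y = 0 for the non-binding constraints.
The binding rows give the dual system: 5·y_packaging + 3·y_pick-and-place = 30 and 5·y_packaging + 4·y_pick-and-place = 37.5.
Solving: y_packaging = 1.5, y_pick-and-place = 7.5.
Δz = y_packaging·Δb = 1.5 × (3) = 4.5, so new z* = 1732.5 + 4.5 = 1737.

1737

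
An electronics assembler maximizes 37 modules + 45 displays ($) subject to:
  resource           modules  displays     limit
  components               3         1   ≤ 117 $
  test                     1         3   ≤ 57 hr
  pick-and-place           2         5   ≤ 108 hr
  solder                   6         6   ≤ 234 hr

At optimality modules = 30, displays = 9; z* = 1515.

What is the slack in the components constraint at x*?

components used = 3·30 + 1·9 = 99; slack = 117 − 99 = 18.

18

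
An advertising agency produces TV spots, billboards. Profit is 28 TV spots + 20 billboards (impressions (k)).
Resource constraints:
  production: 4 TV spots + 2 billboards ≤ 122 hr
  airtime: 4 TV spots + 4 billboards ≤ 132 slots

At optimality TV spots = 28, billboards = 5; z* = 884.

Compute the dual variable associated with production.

At the optimum: production uses 122 of 122 (binding); airtime uses 132 of 132 (binding).
Dual feasibility on the basic columns requires 4·y_production + 4·y_airtime = 28, 2·y_production + 4·y_airtime = 20.
This yields shadow prices y_production = 4, y_airtime = 3.
Shadow price of production = 4.

4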